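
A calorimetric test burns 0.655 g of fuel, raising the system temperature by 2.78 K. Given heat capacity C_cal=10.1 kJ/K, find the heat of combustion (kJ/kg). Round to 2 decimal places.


Hc = C_cal * delta_T / m_fuel
Q_released = 10.1 * 2.78 = 28.0780 kJ
m_fuel = 0.655 g = 0.655/1000 kg = 0.000655 kg
Hc = 28.0780 / 0.000655 = 42867.18 kJ/kg


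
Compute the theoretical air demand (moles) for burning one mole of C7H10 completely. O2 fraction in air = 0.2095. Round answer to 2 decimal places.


Balanced combustion: C7H10 + 9.5 O2 -> 7 CO2 + 5 H2O
O2 needed = C + H/4 = 7 + 10/4 = 9.50 moles
Air moles = O2 / 0.2095 = 9.50 / 0.2095 = 45.35 moles air


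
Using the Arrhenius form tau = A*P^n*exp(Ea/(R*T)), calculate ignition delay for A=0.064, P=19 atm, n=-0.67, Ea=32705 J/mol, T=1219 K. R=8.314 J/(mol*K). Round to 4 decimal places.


tau = A * P^n * exp(Ea/(R*T))
P^n = 19^(-0.67) = 0.13907052
Ea/(R*T) = 32705/(8.314*1219) = 3.227011
exp(Ea/(R*T)) = 25.204205
tau = 0.064 * 0.13907052 * 25.204205 = 0.2243 ms


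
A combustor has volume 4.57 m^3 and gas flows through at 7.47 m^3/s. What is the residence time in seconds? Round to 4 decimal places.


tau = V / Q_flow
tau = 4.57 / 7.47 = 0.6118 s


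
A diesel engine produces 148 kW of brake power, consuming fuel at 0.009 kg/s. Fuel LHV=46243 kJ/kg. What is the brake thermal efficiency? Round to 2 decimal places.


eta_BTE = (BP / (mf * LHV)) * 100
Denominator = 0.009 * 46243 = 416.1870 kW
eta_BTE = (148 / 416.1870) * 100 = 35.56%


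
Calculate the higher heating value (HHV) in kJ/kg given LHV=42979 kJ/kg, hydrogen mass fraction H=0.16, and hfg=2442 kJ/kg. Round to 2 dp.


HHV = LHV + hfg * 9 * H
Water addition = 2442 * 9 * 0.16 = 3516.480 kJ/kg
HHV = 42979 + 3516.480 = 46495.48 kJ/kg


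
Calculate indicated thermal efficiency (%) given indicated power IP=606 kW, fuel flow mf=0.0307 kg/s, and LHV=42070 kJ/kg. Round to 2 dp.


eta_ith = (IP / (mf * LHV)) * 100
Denominator = 0.0307 * 42070 = 1291.5490 kW
eta_ith = (606 / 1291.5490) * 100 = 46.92%


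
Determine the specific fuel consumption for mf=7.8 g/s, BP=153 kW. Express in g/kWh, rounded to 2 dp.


SFC = (mf / BP) * 3600
Rate = 7.8 / 153 = 0.050980 g/(s*kW)
SFC = 0.050980 * 3600 = 183.53 g/kWh


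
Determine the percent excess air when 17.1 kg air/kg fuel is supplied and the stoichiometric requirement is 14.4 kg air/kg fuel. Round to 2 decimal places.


Excess air = actual - stoichiometric = 17.1 - 14.4 = 2.70 kg/kg fuel
Excess air % = (excess / stoich) * 100 = (2.70 / 14.4) * 100 = 18.75%


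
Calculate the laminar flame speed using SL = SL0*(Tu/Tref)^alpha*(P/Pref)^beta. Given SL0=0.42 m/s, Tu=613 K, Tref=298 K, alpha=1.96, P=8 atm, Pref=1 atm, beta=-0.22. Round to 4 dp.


SL = SL0 * (Tu/Tref)^alpha * (P/Pref)^beta
T ratio = 613/298 = 2.05704698
(T ratio)^alpha = 2.05704698^1.96 = 4.111106
(P/Pref)^beta = 8^(-0.22) = 0.632878
SL = 0.42 * 4.111106 * 0.632878 = 1.0928 m/s


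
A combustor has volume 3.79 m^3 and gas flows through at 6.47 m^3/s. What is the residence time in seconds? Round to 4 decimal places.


tau = V / Q_flow
tau = 3.79 / 6.47 = 0.5858 s


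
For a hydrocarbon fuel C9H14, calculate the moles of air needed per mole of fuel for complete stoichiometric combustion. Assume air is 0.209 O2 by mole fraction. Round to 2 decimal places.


Balanced combustion: C9H14 + 12.5 O2 -> 9 CO2 + 7 H2O
O2 needed = C + H/4 = 9 + 14/4 = 12.50 moles
Air moles = O2 / 0.209 = 12.50 / 0.209 = 59.81 moles air


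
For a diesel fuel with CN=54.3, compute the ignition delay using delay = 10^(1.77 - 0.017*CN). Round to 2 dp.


delay = 10^(1.77 - 0.017*CN)
Exponent = 1.77 - 0.017*54.3 = 0.8469
delay = 10^0.8469 = 7.03 ms


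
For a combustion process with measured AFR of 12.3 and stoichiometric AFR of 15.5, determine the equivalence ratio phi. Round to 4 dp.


phi = AFR_stoich / AFR_actual
phi = 15.5 / 12.3 = 1.2602


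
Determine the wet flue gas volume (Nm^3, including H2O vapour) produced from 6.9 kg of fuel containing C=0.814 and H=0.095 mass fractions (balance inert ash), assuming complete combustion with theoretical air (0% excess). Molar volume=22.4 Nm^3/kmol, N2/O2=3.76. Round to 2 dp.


Per kg fuel: CO2 = (C/12 kmol)*22.4 = (0.814/12)*22.4 = 1.51947 Nm^3
Per kg fuel: H2O = (H/2 kmol)*22.4 = (0.095/2)*22.4 = 1.06400 Nm^3
O2 needed per kg fuel = C/12 + H/4 = 0.814/12 + 0.095/4 = 0.09158333 kmol
Per kg fuel: N2 = O2*3.76*22.4 = 0.09158333*3.76*22.4 = 7.71351 Nm^3
Total per kg = 1.51947 + 1.06400 + 7.71351 = 10.29698 Nm^3
Total = 10.29698 * 6.9 = 71.05 Nm^3


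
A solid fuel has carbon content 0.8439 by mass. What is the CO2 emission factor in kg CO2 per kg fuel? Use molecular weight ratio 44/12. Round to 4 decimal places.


EF = C_frac * (M_CO2 / M_C)
EF = 0.8439 * (44/12)
EF = 0.8439 * 3.666667 = 3.0943 kg_CO2/kg_fuel


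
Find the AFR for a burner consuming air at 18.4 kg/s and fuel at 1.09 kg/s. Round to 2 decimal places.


AFR = m_air / m_fuel
AFR = 18.4 / 1.09 = 16.88


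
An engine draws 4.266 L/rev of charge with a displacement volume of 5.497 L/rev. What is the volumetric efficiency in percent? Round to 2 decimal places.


eta_v = (V_actual / V_disp) * 100
Ratio = 4.266 / 5.497 = 0.7761
eta_v = 0.7761 * 100 = 77.61%


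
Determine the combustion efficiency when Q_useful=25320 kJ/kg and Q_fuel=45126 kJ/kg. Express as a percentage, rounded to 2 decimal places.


Efficiency = (Q_useful / Q_fuel) * 100
Efficiency = (25320 / 45126) * 100
Efficiency = 0.5611 * 100 = 56.11%


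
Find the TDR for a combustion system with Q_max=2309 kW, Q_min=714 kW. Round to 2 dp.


TDR = Q_max / Q_min
TDR = 2309 / 714 = 3.23


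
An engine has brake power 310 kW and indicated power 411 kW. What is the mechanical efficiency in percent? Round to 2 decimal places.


eta_mech = (BP / IP) * 100
Ratio = 310 / 411 = 0.7543
eta_mech = 0.7543 * 100 = 75.43%


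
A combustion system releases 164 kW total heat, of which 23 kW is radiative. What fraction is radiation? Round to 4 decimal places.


f_rad = Q_rad / Q_total
f_rad = 23 / 164 = 0.1402


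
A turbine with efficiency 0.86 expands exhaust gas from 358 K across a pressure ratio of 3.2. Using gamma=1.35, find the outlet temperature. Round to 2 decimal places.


T_out = T_in * (1 - eta * (1 - PR^(-(gamma-1)/gamma)))
Exponent = -(1.35-1)/1.35 = -0.25925926
PR^exp = 3.2^(-0.25925926) = 0.73966521
Factor = 1 - 0.86*(1 - 0.73966521) = 0.77611208
T_out = 358 * 0.77611208 = 277.85 K


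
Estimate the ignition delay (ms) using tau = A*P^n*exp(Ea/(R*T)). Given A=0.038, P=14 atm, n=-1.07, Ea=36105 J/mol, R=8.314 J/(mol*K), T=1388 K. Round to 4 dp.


tau = A * P^n * exp(Ea/(R*T))
P^n = 14^(-1.07) = 0.05938038
Ea/(R*T) = 36105/(8.314*1388) = 3.128728
exp(Ea/(R*T)) = 22.844911
tau = 0.038 * 0.05938038 * 22.844911 = 0.0515 ms


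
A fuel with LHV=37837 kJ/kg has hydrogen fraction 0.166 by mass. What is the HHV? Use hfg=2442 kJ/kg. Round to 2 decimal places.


HHV = LHV + hfg * 9 * H
Water addition = 2442 * 9 * 0.166 = 3648.348 kJ/kg
HHV = 37837 + 3648.348 = 41485.35 kJ/kg


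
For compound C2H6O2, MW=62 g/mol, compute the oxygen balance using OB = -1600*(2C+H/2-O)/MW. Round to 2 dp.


OB = -1600 * (2C + H/2 - O) / MW
Inner = 2*2 + 6/2 - 2 = 5.00
OB = -1600 * 5.00 / 62 = -129.03%


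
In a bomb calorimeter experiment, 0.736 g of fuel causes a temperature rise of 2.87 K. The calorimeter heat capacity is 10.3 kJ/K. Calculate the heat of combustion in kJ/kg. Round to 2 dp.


Hc = C_cal * delta_T / m_fuel
Q_released = 10.3 * 2.87 = 29.5610 kJ
m_fuel = 0.736 g = 0.736/1000 kg = 0.000736 kg
Hc = 29.5610 / 0.000736 = 40164.40 kJ/kg


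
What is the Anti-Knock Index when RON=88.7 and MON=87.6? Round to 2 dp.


AKI = (RON + MON) / 2
AKI = (88.7 + 87.6) / 2
AKI = 176.3 / 2 = 88.15


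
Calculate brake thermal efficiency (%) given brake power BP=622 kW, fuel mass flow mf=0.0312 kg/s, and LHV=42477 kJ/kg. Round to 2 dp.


eta_BTE = (BP / (mf * LHV)) * 100
Denominator = 0.0312 * 42477 = 1325.2824 kW
eta_BTE = (622 / 1325.2824) * 100 = 46.93%


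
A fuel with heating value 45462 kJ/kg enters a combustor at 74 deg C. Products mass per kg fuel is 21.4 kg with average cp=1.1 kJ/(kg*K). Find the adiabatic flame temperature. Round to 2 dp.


T_ad = T_in + Hc / (m_p * cp)
Denominator = 21.4 * 1.1 = 23.5400
Temperature rise = 45462 / 23.5400 = 1931.27 K
T_ad = 74 + 1931.27 = 2005.27 deg C


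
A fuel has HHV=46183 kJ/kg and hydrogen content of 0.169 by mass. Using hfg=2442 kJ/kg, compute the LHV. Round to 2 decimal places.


LHV = HHV - hfg * 9 * H
Water correction = 2442 * 9 * 0.169 = 3714.282 kJ/kg
LHV = 46183 - 3714.282 = 42468.72 kJ/kg


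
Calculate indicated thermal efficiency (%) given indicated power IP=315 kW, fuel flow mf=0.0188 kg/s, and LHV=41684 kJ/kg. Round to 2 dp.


eta_ith = (IP / (mf * LHV)) * 100
Denominator = 0.0188 * 41684 = 783.6592 kW
eta_ith = (315 / 783.6592) * 100 = 40.20%


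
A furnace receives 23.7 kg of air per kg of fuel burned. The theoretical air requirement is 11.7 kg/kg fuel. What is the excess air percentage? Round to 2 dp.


Excess air = actual - stoichiometric = 23.7 - 11.7 = 12.00 kg/kg fuel
Excess air % = (excess / stoich) * 100 = (12.00 / 11.7) * 100 = 102.56%


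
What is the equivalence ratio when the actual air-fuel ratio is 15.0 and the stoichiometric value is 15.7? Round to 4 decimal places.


phi = AFR_stoich / AFR_actual
phi = 15.7 / 15.0 = 1.0467


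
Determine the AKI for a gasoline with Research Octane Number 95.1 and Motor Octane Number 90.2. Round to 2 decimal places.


AKI = (RON + MON) / 2
AKI = (95.1 + 90.2) / 2
AKI = 185.3 / 2 = 92.65


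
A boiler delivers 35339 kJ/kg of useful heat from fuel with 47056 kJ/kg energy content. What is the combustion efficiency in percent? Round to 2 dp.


Efficiency = (Q_useful / Q_fuel) * 100
Efficiency = (35339 / 47056) * 100
Efficiency = 0.7510 * 100 = 75.10%


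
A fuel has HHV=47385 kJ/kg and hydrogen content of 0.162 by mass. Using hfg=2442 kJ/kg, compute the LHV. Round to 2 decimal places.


LHV = HHV - hfg * 9 * H
Water correction = 2442 * 9 * 0.162 = 3560.436 kJ/kg
LHV = 47385 - 3560.436 = 43824.56 kJ/kg


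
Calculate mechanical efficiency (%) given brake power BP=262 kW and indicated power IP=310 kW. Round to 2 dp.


eta_mech = (BP / IP) * 100
Ratio = 262 / 310 = 0.8452
eta_mech = 0.8452 * 100 = 84.52%


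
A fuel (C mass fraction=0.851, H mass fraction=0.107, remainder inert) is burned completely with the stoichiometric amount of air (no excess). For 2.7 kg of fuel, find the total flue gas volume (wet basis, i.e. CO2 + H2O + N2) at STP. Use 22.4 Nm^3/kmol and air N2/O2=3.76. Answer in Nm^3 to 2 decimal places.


Per kg fuel: CO2 = (C/12 kmol)*22.4 = (0.851/12)*22.4 = 1.58853 Nm^3
Per kg fuel: H2O = (H/2 kmol)*22.4 = (0.107/2)*22.4 = 1.19840 Nm^3
O2 needed per kg fuel = C/12 + H/4 = 0.851/12 + 0.107/4 = 0.09766667 kmol
Per kg fuel: N2 = O2*3.76*22.4 = 0.09766667*3.76*22.4 = 8.22588 Nm^3
Total per kg = 1.58853 + 1.19840 + 8.22588 = 11.01281 Nm^3
Total = 11.01281 * 2.7 = 29.73 Nm^3


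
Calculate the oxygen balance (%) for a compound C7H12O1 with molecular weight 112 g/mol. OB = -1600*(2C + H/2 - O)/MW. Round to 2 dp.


OB = -1600 * (2C + H/2 - O) / MW
Inner = 2*7 + 12/2 - 1 = 19.00
OB = -1600 * 19.00 / 112 = -271.43%


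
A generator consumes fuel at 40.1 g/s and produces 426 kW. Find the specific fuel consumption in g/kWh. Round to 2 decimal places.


SFC = (mf / BP) * 3600
Rate = 40.1 / 426 = 0.094131 g/(s*kW)
SFC = 0.094131 * 3600 = 338.87 g/kWh


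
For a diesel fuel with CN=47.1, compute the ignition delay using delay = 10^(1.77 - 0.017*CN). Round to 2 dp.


delay = 10^(1.77 - 0.017*CN)
Exponent = 1.77 - 0.017*47.1 = 0.9693
delay = 10^0.9693 = 9.32 ms


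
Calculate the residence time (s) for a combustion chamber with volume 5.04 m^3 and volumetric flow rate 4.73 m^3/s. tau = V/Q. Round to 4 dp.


tau = V / Q_flow
tau = 5.04 / 4.73 = 1.0655 s


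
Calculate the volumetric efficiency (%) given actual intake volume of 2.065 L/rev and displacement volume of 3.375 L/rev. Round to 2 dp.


eta_v = (V_actual / V_disp) * 100
Ratio = 2.065 / 3.375 = 0.6119
eta_v = 0.6119 * 100 = 61.19%


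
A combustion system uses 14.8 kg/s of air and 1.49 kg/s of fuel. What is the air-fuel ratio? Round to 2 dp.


AFR = m_air / m_fuel
AFR = 14.8 / 1.49 = 9.93


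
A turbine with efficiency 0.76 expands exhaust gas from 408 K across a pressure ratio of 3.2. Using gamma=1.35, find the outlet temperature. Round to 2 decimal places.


T_out = T_in * (1 - eta * (1 - PR^(-(gamma-1)/gamma)))
Exponent = -(1.35-1)/1.35 = -0.25925926
PR^exp = 3.2^(-0.25925926) = 0.73966521
Factor = 1 - 0.76*(1 - 0.73966521) = 0.80214556
T_out = 408 * 0.80214556 = 327.28 K


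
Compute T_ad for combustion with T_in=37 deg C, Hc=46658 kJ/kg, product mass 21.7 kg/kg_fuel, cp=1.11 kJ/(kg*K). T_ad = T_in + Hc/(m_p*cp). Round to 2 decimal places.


T_ad = T_in + Hc / (m_p * cp)
Denominator = 21.7 * 1.11 = 24.0870
Temperature rise = 46658 / 24.0870 = 1937.06 K
T_ad = 37 + 1937.06 = 1974.06 deg C


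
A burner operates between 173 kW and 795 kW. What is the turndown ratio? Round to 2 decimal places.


TDR = Q_max / Q_min
TDR = 795 / 173 = 4.60


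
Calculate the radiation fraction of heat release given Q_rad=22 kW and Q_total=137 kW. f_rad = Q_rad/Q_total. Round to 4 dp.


f_rad = Q_rad / Q_total
f_rad = 22 / 137 = 0.1606


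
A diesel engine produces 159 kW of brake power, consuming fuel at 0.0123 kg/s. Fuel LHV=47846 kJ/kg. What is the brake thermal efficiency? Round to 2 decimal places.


eta_BTE = (BP / (mf * LHV)) * 100
Denominator = 0.0123 * 47846 = 588.5058 kW
eta_BTE = (159 / 588.5058) * 100 = 27.02%


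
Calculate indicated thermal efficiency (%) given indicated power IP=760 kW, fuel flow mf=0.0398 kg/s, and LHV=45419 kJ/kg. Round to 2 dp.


eta_ith = (IP / (mf * LHV)) * 100
Denominator = 0.0398 * 45419 = 1807.6762 kW
eta_ith = (760 / 1807.6762) * 100 = 42.04%


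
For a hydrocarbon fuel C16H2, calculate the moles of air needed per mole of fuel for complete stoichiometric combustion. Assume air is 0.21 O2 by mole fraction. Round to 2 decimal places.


Balanced combustion: C16H2 + 16.5 O2 -> 16 CO2 + 1 H2O
O2 needed = C + H/4 = 16 + 2/4 = 16.50 moles
Air moles = O2 / 0.21 = 16.50 / 0.21 = 78.57 moles air


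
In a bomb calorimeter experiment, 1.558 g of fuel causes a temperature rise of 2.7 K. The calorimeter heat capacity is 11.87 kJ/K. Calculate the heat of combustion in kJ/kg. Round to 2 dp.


Hc = C_cal * delta_T / m_fuel
Q_released = 11.87 * 2.7 = 32.0490 kJ
m_fuel = 1.558 g = 1.558/1000 kg = 0.001558 kg
Hc = 32.0490 / 0.001558 = 20570.60 kJ/kg


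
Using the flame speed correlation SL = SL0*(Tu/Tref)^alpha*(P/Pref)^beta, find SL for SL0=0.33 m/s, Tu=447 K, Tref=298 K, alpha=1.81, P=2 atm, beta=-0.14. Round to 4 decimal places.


SL = SL0 * (Tu/Tref)^alpha * (P/Pref)^beta
T ratio = 447/298 = 1.50000000
(T ratio)^alpha = 1.50000000^1.81 = 2.083172
(P/Pref)^beta = 2^(-0.14) = 0.907519
SL = 0.33 * 2.083172 * 0.907519 = 0.6239 m/s


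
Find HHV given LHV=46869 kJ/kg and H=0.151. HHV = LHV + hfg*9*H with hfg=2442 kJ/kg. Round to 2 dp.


HHV = LHV + hfg * 9 * H
Water addition = 2442 * 9 * 0.151 = 3318.678 kJ/kg
HHV = 46869 + 3318.678 = 50187.68 kJ/kg


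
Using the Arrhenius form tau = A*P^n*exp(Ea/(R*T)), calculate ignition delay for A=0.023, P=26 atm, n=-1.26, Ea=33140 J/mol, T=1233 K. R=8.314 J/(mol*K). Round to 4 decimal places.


tau = A * P^n * exp(Ea/(R*T))
P^n = 26^(-1.26) = 0.01648669
Ea/(R*T) = 33140/(8.314*1233) = 3.232804
exp(Ea/(R*T)) = 25.350647
tau = 0.023 * 0.01648669 * 25.350647 = 0.0096 ms


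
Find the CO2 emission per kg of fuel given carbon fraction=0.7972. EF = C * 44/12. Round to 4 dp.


EF = C_frac * (M_CO2 / M_C)
EF = 0.7972 * (44/12)
EF = 0.7972 * 3.666667 = 2.9231 kg_CO2/kg_fuel


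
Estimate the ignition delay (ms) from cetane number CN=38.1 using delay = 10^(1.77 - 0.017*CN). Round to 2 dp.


delay = 10^(1.77 - 0.017*CN)
Exponent = 1.77 - 0.017*38.1 = 1.1223
delay = 10^1.1223 = 13.25 ms


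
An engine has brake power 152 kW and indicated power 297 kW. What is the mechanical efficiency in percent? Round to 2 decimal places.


eta_mech = (BP / IP) * 100
Ratio = 152 / 297 = 0.5118
eta_mech = 0.5118 * 100 = 51.18%


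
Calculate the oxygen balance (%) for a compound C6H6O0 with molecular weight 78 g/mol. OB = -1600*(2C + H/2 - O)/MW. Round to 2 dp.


OB = -1600 * (2C + H/2 - O) / MW
Inner = 2*6 + 6/2 - 0 = 15.00
OB = -1600 * 15.00 / 78 = -307.69%


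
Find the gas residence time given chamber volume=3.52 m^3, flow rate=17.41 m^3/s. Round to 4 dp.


tau = V / Q_flow
tau = 3.52 / 17.41 = 0.2022 s


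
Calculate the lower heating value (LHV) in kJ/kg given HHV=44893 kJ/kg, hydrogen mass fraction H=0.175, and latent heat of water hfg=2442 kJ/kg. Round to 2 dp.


LHV = HHV - hfg * 9 * H
Water correction = 2442 * 9 * 0.175 = 3846.150 kJ/kg
LHV = 44893 - 3846.150 = 41046.85 kJ/kg


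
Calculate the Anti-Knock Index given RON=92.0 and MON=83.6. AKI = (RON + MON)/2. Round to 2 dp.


AKI = (RON + MON) / 2
AKI = (92.0 + 83.6) / 2
AKI = 175.6 / 2 = 87.80


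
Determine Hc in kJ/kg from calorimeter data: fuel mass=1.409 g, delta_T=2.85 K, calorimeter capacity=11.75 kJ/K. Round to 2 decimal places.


Hc = C_cal * delta_T / m_fuel
Q_released = 11.75 * 2.85 = 33.4875 kJ
m_fuel = 1.409 g = 1.409/1000 kg = 0.001409 kg
Hc = 33.4875 / 0.001409 = 23766.86 kJ/kg


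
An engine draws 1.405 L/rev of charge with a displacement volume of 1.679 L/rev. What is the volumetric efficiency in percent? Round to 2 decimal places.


eta_v = (V_actual / V_disp) * 100
Ratio = 1.405 / 1.679 = 0.8368
eta_v = 0.8368 * 100 = 83.68%


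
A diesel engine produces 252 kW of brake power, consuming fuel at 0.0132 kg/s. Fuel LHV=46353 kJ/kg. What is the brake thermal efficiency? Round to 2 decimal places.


eta_BTE = (BP / (mf * LHV)) * 100
Denominator = 0.0132 * 46353 = 611.8596 kW
eta_BTE = (252 / 611.8596) * 100 = 41.19%


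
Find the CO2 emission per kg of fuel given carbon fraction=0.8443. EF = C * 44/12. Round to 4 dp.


EF = C_frac * (M_CO2 / M_C)
EF = 0.8443 * (44/12)
EF = 0.8443 * 3.666667 = 3.0958 kg_CO2/kg_fuel


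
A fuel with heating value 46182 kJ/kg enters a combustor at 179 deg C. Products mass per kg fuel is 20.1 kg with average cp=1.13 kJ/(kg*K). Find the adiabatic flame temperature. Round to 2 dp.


T_ad = T_in + Hc / (m_p * cp)
Denominator = 20.1 * 1.13 = 22.7130
Temperature rise = 46182 / 22.7130 = 2033.28 K
T_ad = 179 + 2033.28 = 2212.28 deg C


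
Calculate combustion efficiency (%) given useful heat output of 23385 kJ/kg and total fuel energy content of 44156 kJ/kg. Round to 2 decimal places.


Efficiency = (Q_useful / Q_fuel) * 100
Efficiency = (23385 / 44156) * 100
Efficiency = 0.5296 * 100 = 52.96%


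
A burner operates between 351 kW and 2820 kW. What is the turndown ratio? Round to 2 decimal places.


TDR = Q_max / Q_min
TDR = 2820 / 351 = 8.03


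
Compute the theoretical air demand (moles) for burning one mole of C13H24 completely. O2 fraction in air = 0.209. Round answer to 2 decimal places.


Balanced combustion: C13H24 + 19 O2 -> 13 CO2 + 12 H2O
O2 needed = C + H/4 = 13 + 24/4 = 19.00 moles
Air moles = O2 / 0.209 = 19.00 / 0.209 = 90.91 moles air


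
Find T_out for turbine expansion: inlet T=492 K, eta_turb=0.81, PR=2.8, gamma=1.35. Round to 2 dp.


T_out = T_in * (1 - eta * (1 - PR^(-(gamma-1)/gamma)))
Exponent = -(1.35-1)/1.35 = -0.25925926
PR^exp = 2.8^(-0.25925926) = 0.76572026
Factor = 1 - 0.81*(1 - 0.76572026) = 0.81023341
T_out = 492 * 0.81023341 = 398.63 K


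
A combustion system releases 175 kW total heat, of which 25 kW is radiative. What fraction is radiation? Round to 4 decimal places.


f_rad = Q_rad / Q_total
f_rad = 25 / 175 = 0.1429


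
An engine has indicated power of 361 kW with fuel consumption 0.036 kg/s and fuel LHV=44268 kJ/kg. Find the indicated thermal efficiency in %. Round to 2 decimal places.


eta_ith = (IP / (mf * LHV)) * 100
Denominator = 0.036 * 44268 = 1593.6480 kW
eta_ith = (361 / 1593.6480) * 100 = 22.65%


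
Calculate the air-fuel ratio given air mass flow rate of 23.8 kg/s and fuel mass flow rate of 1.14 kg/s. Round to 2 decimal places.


AFR = m_air / m_fuel
AFR = 23.8 / 1.14 = 20.88


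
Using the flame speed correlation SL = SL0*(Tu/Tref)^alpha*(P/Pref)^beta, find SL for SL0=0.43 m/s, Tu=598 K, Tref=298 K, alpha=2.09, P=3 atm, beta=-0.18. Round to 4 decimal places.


SL = SL0 * (Tu/Tref)^alpha * (P/Pref)^beta
T ratio = 598/298 = 2.00671141
(T ratio)^alpha = 2.00671141^2.09 = 4.287395
(P/Pref)^beta = 3^(-0.18) = 0.820575
SL = 0.43 * 4.287395 * 0.820575 = 1.5128 m/s


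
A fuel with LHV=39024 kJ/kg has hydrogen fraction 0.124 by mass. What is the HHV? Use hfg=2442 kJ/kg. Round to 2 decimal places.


HHV = LHV + hfg * 9 * H
Water addition = 2442 * 9 * 0.124 = 2725.272 kJ/kg
HHV = 39024 + 2725.272 = 41749.27 kJ/kg


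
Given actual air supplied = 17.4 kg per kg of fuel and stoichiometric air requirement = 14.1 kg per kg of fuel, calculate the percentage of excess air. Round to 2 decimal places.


Excess air = actual - stoichiometric = 17.4 - 14.1 = 3.30 kg/kg fuel
Excess air % = (excess / stoich) * 100 = (3.30 / 14.1) * 100 = 23.40%


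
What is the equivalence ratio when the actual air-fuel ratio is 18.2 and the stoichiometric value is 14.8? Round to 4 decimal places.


phi = AFR_stoich / AFR_actual
phi = 14.8 / 18.2 = 0.8132


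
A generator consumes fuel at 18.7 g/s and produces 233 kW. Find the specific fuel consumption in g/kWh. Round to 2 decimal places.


SFC = (mf / BP) * 3600
Rate = 18.7 / 233 = 0.080258 g/(s*kW)
SFC = 0.080258 * 3600 = 288.93 g/kWh


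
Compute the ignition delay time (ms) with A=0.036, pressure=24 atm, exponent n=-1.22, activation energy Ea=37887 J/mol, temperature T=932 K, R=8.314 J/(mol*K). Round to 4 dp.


tau = A * P^n * exp(Ea/(R*T))
P^n = 24^(-1.22) = 0.02070820
Ea/(R*T) = 37887/(8.314*932) = 4.889498
exp(Ea/(R*T)) = 132.886867
tau = 0.036 * 0.02070820 * 132.886867 = 0.0991 ms


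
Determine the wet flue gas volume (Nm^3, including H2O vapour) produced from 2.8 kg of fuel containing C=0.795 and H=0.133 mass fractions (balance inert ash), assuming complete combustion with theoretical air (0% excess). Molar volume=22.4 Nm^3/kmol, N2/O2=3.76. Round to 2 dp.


Per kg fuel: CO2 = (C/12 kmol)*22.4 = (0.795/12)*22.4 = 1.48400 Nm^3
Per kg fuel: H2O = (H/2 kmol)*22.4 = (0.133/2)*22.4 = 1.48960 Nm^3
O2 needed per kg fuel = C/12 + H/4 = 0.795/12 + 0.133/4 = 0.09950000 kmol
Per kg fuel: N2 = O2*3.76*22.4 = 0.09950000*3.76*22.4 = 8.38029 Nm^3
Total per kg = 1.48400 + 1.48960 + 8.38029 = 11.35389 Nm^3
Total = 11.35389 * 2.8 = 31.79 Nm^3


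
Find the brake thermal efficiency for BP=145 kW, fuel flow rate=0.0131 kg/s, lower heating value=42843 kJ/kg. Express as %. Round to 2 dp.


eta_BTE = (BP / (mf * LHV)) * 100
Denominator = 0.0131 * 42843 = 561.2433 kW
eta_BTE = (145 / 561.2433) * 100 = 25.84%


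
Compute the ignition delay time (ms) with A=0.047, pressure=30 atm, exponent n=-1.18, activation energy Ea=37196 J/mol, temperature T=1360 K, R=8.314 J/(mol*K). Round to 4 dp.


tau = A * P^n * exp(Ea/(R*T))
P^n = 30^(-1.18) = 0.01807161
Ea/(R*T) = 37196/(8.314*1360) = 3.289632
exp(Ea/(R*T)) = 26.832986
tau = 0.047 * 0.01807161 * 26.832986 = 0.0228 ms


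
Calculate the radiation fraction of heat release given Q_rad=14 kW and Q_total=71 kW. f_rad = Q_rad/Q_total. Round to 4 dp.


f_rad = Q_rad / Q_total
f_rad = 14 / 71 = 0.1972


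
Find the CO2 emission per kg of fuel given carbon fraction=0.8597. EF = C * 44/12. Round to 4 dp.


EF = C_frac * (M_CO2 / M_C)
EF = 0.8597 * (44/12)
EF = 0.8597 * 3.666667 = 3.1522 kg_CO2/kg_fuel


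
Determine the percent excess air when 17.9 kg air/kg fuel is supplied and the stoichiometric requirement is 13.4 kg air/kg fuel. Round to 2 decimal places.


Excess air = actual - stoichiometric = 17.9 - 13.4 = 4.50 kg/kg fuel
Excess air % = (excess / stoich) * 100 = (4.50 / 13.4) * 100 = 33.58%


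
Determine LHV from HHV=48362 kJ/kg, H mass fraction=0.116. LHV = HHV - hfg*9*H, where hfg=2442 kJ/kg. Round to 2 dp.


LHV = HHV - hfg * 9 * H
Water correction = 2442 * 9 * 0.116 = 2549.448 kJ/kg
LHV = 48362 - 2549.448 = 45812.55 kJ/kg


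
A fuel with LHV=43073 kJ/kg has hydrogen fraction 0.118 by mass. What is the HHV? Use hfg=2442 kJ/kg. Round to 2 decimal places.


HHV = LHV + hfg * 9 * H
Water addition = 2442 * 9 * 0.118 = 2593.404 kJ/kg
HHV = 43073 + 2593.404 = 45666.40 kJ/kg


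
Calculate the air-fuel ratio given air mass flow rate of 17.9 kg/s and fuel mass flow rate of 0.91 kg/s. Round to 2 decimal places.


AFR = m_air / m_fuel
AFR = 17.9 / 0.91 = 19.67


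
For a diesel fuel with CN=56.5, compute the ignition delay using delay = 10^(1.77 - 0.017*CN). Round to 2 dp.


delay = 10^(1.77 - 0.017*CN)
Exponent = 1.77 - 0.017*56.5 = 0.8095
delay = 10^0.8095 = 6.45 ms


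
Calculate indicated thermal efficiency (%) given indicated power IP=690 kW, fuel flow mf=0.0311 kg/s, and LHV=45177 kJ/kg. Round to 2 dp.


eta_ith = (IP / (mf * LHV)) * 100
Denominator = 0.0311 * 45177 = 1405.0047 kW
eta_ith = (690 / 1405.0047) * 100 = 49.11%


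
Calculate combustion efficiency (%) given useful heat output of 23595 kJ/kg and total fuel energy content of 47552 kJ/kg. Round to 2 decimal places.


Efficiency = (Q_useful / Q_fuel) * 100
Efficiency = (23595 / 47552) * 100
Efficiency = 0.4962 * 100 = 49.62%


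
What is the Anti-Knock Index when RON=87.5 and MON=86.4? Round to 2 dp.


AKI = (RON + MON) / 2
AKI = (87.5 + 86.4) / 2
AKI = 173.9 / 2 = 86.95


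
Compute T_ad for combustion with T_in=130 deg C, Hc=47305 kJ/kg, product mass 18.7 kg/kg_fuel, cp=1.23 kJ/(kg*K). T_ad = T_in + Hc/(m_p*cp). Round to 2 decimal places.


T_ad = T_in + Hc / (m_p * cp)
Denominator = 18.7 * 1.23 = 23.0010
Temperature rise = 47305 / 23.0010 = 2056.65 K
T_ad = 130 + 2056.65 = 2186.65 deg C


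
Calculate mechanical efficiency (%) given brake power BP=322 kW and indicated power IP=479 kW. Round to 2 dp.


eta_mech = (BP / IP) * 100
Ratio = 322 / 479 = 0.6722
eta_mech = 0.6722 * 100 = 67.22%


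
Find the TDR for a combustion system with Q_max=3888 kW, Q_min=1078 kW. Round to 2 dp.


TDR = Q_max / Q_min
TDR = 3888 / 1078 = 3.61


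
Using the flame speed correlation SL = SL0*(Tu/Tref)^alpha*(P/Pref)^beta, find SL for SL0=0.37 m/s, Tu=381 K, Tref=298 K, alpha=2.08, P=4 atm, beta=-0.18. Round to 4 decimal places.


SL = SL0 * (Tu/Tref)^alpha * (P/Pref)^beta
T ratio = 381/298 = 1.27852349
(T ratio)^alpha = 1.27852349^2.08 = 1.667071
(P/Pref)^beta = 4^(-0.18) = 0.779165
SL = 0.37 * 1.667071 * 0.779165 = 0.4806 m/s


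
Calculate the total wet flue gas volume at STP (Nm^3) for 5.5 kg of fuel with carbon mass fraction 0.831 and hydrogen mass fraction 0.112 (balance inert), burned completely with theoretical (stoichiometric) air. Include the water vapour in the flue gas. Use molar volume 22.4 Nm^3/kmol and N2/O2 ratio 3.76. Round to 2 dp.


Per kg fuel: CO2 = (C/12 kmol)*22.4 = (0.831/12)*22.4 = 1.55120 Nm^3
Per kg fuel: H2O = (H/2 kmol)*22.4 = (0.112/2)*22.4 = 1.25440 Nm^3
O2 needed per kg fuel = C/12 + H/4 = 0.831/12 + 0.112/4 = 0.09725000 kmol
Per kg fuel: N2 = O2*3.76*22.4 = 0.09725000*3.76*22.4 = 8.19078 Nm^3
Total per kg = 1.55120 + 1.25440 + 8.19078 = 10.99638 Nm^3
Total = 10.99638 * 5.5 = 60.48 Nm^3


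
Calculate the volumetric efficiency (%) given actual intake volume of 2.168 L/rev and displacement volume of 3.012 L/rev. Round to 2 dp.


eta_v = (V_actual / V_disp) * 100
Ratio = 2.168 / 3.012 = 0.7198
eta_v = 0.7198 * 100 = 71.98%


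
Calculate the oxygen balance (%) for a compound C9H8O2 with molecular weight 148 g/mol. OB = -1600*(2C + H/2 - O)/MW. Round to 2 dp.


OB = -1600 * (2C + H/2 - O) / MW
Inner = 2*9 + 8/2 - 2 = 20.00
OB = -1600 * 20.00 / 148 = -216.22%


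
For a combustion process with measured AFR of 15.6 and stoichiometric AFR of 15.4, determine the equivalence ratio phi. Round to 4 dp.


phi = AFR_stoich / AFR_actual
phi = 15.4 / 15.6 = 0.9872


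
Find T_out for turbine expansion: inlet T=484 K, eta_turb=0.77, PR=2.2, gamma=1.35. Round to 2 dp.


T_out = T_in * (1 - eta * (1 - PR^(-(gamma-1)/gamma)))
Exponent = -(1.35-1)/1.35 = -0.25925926
PR^exp = 2.2^(-0.25925926) = 0.81512413
Factor = 1 - 0.77*(1 - 0.81512413) = 0.85764558
T_out = 484 * 0.85764558 = 415.10 K


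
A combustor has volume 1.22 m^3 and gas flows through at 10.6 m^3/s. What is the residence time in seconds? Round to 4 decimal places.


tau = V / Q_flow
tau = 1.22 / 10.6 = 0.1151 s


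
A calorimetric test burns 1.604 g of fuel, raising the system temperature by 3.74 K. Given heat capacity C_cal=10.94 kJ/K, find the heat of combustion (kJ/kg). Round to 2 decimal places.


Hc = C_cal * delta_T / m_fuel
Q_released = 10.94 * 3.74 = 40.9156 kJ
m_fuel = 1.604 g = 1.604/1000 kg = 0.001604 kg
Hc = 40.9156 / 0.001604 = 25508.48 kJ/kg


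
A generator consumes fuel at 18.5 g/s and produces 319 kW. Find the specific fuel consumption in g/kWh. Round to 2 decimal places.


SFC = (mf / BP) * 3600
Rate = 18.5 / 319 = 0.057994 g/(s*kW)
SFC = 0.057994 * 3600 = 208.78 g/kWh


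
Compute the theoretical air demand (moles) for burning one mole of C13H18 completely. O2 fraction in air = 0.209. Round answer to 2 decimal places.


Balanced combustion: C13H18 + 17.5 O2 -> 13 CO2 + 9 H2O
O2 needed = C + H/4 = 13 + 18/4 = 17.50 moles
Air moles = O2 / 0.209 = 17.50 / 0.209 = 83.73 moles air


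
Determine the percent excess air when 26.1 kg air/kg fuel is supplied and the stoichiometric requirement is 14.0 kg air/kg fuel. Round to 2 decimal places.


Excess air = actual - stoichiometric = 26.1 - 14.0 = 12.10 kg/kg fuel
Excess air % = (excess / stoich) * 100 = (12.10 / 14.0) * 100 = 86.43%


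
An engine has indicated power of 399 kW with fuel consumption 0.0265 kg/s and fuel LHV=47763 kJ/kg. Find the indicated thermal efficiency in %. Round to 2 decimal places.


eta_ith = (IP / (mf * LHV)) * 100
Denominator = 0.0265 * 47763 = 1265.7195 kW
eta_ith = (399 / 1265.7195) * 100 = 31.52%


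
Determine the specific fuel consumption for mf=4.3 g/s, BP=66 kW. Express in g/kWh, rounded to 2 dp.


SFC = (mf / BP) * 3600
Rate = 4.3 / 66 = 0.065152 g/(s*kW)
SFC = 0.065152 * 3600 = 234.55 g/kWh


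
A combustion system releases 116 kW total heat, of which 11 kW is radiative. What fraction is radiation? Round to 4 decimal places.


f_rad = Q_rad / Q_total
f_rad = 11 / 116 = 0.0948


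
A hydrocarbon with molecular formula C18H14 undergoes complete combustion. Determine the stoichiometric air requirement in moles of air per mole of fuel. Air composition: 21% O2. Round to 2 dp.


Balanced combustion: C18H14 + 21.5 O2 -> 18 CO2 + 7 H2O
O2 needed = C + H/4 = 18 + 14/4 = 21.50 moles
Air moles = O2 / 0.21 = 21.50 / 0.21 = 102.38 moles air


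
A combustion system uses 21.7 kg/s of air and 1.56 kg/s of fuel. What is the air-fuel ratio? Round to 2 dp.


AFR = m_air / m_fuel
AFR = 21.7 / 1.56 = 13.91


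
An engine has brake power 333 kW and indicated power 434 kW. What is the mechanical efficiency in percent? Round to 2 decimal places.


eta_mech = (BP / IP) * 100
Ratio = 333 / 434 = 0.7673
eta_mech = 0.7673 * 100 = 76.73%


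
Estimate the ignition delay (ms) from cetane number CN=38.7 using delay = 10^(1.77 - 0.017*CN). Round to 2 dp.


delay = 10^(1.77 - 0.017*CN)
Exponent = 1.77 - 0.017*38.7 = 1.1121
delay = 10^1.1121 = 12.94 ms


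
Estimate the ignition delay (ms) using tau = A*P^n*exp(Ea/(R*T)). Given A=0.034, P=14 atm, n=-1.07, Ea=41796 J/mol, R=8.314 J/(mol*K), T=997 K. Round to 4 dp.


tau = A * P^n * exp(Ea/(R*T))
P^n = 14^(-1.07) = 0.05938038
Ea/(R*T) = 41796/(8.314*997) = 5.042310
exp(Ea/(R*T)) = 154.827252
tau = 0.034 * 0.05938038 * 154.827252 = 0.3126 ms


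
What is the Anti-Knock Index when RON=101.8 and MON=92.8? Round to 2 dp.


AKI = (RON + MON) / 2
AKI = (101.8 + 92.8) / 2
AKI = 194.6 / 2 = 97.30


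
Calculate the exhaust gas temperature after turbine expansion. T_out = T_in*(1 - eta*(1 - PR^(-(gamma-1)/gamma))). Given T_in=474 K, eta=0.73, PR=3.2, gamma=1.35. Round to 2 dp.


T_out = T_in * (1 - eta * (1 - PR^(-(gamma-1)/gamma)))
Exponent = -(1.35-1)/1.35 = -0.25925926
PR^exp = 3.2^(-0.25925926) = 0.73966521
Factor = 1 - 0.73*(1 - 0.73966521) = 0.80995560
T_out = 474 * 0.80995560 = 383.92 K


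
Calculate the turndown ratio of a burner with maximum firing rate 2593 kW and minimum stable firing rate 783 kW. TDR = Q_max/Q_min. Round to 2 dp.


TDR = Q_max / Q_min
TDR = 2593 / 783 = 3.31


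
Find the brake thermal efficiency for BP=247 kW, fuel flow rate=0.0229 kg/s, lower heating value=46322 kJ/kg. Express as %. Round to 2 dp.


eta_BTE = (BP / (mf * LHV)) * 100
Denominator = 0.0229 * 46322 = 1060.7738 kW
eta_BTE = (247 / 1060.7738) * 100 = 23.28%


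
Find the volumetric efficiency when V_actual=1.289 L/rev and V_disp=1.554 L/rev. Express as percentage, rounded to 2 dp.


eta_v = (V_actual / V_disp) * 100
Ratio = 1.289 / 1.554 = 0.8295
eta_v = 0.8295 * 100 = 82.95%


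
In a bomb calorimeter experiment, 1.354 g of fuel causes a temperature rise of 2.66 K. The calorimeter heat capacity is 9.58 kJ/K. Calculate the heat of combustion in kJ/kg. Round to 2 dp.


Hc = C_cal * delta_T / m_fuel
Q_released = 9.58 * 2.66 = 25.4828 kJ
m_fuel = 1.354 g = 1.354/1000 kg = 0.001354 kg
Hc = 25.4828 / 0.001354 = 18820.38 kJ/kg


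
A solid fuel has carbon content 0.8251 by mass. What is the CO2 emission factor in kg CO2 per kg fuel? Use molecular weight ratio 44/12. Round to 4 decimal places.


EF = C_frac * (M_CO2 / M_C)
EF = 0.8251 * (44/12)
EF = 0.8251 * 3.666667 = 3.0254 kg_CO2/kg_fuel


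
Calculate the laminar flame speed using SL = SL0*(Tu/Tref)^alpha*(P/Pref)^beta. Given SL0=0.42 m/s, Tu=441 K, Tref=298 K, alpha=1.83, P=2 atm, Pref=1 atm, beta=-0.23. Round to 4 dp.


SL = SL0 * (Tu/Tref)^alpha * (P/Pref)^beta
T ratio = 441/298 = 1.47986577
(T ratio)^alpha = 1.47986577^1.83 = 2.048834
(P/Pref)^beta = 2^(-0.23) = 0.852635
SL = 0.42 * 2.048834 * 0.852635 = 0.7337 m/s


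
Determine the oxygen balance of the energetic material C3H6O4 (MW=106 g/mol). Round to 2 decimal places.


OB = -1600 * (2C + H/2 - O) / MW
Inner = 2*3 + 6/2 - 4 = 5.00
OB = -1600 * 5.00 / 106 = -75.47%


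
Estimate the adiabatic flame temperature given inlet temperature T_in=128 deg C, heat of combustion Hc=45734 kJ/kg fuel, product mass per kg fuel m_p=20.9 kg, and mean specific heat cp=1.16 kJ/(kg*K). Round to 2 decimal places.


T_ad = T_in + Hc / (m_p * cp)
Denominator = 20.9 * 1.16 = 24.2440
Temperature rise = 45734 / 24.2440 = 1886.40 K
T_ad = 128 + 1886.40 = 2014.40 deg C


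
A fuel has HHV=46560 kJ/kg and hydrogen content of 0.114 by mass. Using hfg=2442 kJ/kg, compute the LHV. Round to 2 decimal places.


LHV = HHV - hfg * 9 * H
Water correction = 2442 * 9 * 0.114 = 2505.492 kJ/kg
LHV = 46560 - 2505.492 = 44054.51 kJ/kg


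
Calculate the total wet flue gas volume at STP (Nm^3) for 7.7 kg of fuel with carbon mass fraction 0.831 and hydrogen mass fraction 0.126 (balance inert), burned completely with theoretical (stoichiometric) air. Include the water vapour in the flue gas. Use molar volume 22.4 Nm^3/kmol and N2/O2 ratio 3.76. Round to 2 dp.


Per kg fuel: CO2 = (C/12 kmol)*22.4 = (0.831/12)*22.4 = 1.55120 Nm^3
Per kg fuel: H2O = (H/2 kmol)*22.4 = (0.126/2)*22.4 = 1.41120 Nm^3
O2 needed per kg fuel = C/12 + H/4 = 0.831/12 + 0.126/4 = 0.10075000 kmol
Per kg fuel: N2 = O2*3.76*22.4 = 0.10075000*3.76*22.4 = 8.48557 Nm^3
Total per kg = 1.55120 + 1.41120 + 8.48557 = 11.44797 Nm^3
Total = 11.44797 * 7.7 = 88.15 Nm^3


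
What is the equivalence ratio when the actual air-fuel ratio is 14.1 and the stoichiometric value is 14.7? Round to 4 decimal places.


phi = AFR_stoich / AFR_actual
phi = 14.7 / 14.1 = 1.0426


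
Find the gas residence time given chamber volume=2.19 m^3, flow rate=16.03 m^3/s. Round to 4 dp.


tau = V / Q_flow
tau = 2.19 / 16.03 = 0.1366 s


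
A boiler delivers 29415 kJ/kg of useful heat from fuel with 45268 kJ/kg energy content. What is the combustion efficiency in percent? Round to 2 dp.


Efficiency = (Q_useful / Q_fuel) * 100
Efficiency = (29415 / 45268) * 100
Efficiency = 0.6498 * 100 = 64.98%


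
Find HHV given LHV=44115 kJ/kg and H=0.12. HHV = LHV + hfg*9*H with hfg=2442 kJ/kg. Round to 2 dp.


HHV = LHV + hfg * 9 * H
Water addition = 2442 * 9 * 0.12 = 2637.360 kJ/kg
HHV = 44115 + 2637.360 = 46752.36 kJ/kg


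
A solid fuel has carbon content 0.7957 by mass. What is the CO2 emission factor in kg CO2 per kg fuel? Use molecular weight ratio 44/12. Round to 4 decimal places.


EF = C_frac * (M_CO2 / M_C)
EF = 0.7957 * (44/12)
EF = 0.7957 * 3.666667 = 2.9176 kg_CO2/kg_fuel


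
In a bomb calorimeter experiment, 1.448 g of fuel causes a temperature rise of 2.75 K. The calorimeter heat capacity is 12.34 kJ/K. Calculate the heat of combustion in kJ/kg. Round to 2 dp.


Hc = C_cal * delta_T / m_fuel
Q_released = 12.34 * 2.75 = 33.9350 kJ
m_fuel = 1.448 g = 1.448/1000 kg = 0.001448 kg
Hc = 33.9350 / 0.001448 = 23435.77 kJ/kg


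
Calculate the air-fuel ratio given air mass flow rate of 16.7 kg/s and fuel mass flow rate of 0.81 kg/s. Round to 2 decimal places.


AFR = m_air / m_fuel
AFR = 16.7 / 0.81 = 20.62


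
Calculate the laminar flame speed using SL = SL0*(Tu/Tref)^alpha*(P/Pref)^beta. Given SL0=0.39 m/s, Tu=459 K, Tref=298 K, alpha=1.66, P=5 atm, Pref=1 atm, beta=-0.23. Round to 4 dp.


SL = SL0 * (Tu/Tref)^alpha * (P/Pref)^beta
T ratio = 459/298 = 1.54026846
(T ratio)^alpha = 1.54026846^1.66 = 2.048378
(P/Pref)^beta = 5^(-0.23) = 0.690616
SL = 0.39 * 2.048378 * 0.690616 = 0.5517 m/s


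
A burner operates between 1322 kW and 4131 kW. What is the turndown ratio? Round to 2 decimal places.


TDR = Q_max / Q_min
TDR = 4131 / 1322 = 3.12


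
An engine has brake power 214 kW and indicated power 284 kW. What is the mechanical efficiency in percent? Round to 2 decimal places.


eta_mech = (BP / IP) * 100
Ratio = 214 / 284 = 0.7535
eta_mech = 0.7535 * 100 = 75.35%


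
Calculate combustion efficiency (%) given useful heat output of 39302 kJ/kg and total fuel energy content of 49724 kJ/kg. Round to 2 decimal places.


Efficiency = (Q_useful / Q_fuel) * 100
Efficiency = (39302 / 49724) * 100
Efficiency = 0.7904 * 100 = 79.04%


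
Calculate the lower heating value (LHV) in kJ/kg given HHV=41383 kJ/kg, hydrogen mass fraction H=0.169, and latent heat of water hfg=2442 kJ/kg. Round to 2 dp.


LHV = HHV - hfg * 9 * H
Water correction = 2442 * 9 * 0.169 = 3714.282 kJ/kg
LHV = 41383 - 3714.282 = 37668.72 kJ/kg


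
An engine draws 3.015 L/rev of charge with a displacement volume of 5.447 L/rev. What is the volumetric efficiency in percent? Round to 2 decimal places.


eta_v = (V_actual / V_disp) * 100
Ratio = 3.015 / 5.447 = 0.5535
eta_v = 0.5535 * 100 = 55.35%


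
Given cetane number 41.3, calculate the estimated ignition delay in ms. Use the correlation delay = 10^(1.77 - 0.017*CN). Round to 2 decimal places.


delay = 10^(1.77 - 0.017*CN)
Exponent = 1.77 - 0.017*41.3 = 1.0679
delay = 10^1.0679 = 11.69 ms


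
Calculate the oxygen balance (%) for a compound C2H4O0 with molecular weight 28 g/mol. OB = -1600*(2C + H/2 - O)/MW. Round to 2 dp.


OB = -1600 * (2C + H/2 - O) / MW
Inner = 2*2 + 4/2 - 0 = 6.00
OB = -1600 * 6.00 / 28 = -342.86%
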